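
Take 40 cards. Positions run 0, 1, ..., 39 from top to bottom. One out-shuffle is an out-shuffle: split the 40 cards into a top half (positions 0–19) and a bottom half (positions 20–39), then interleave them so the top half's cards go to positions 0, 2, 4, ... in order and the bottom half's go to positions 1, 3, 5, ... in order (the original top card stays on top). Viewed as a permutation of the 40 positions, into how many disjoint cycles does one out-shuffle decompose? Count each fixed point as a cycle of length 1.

Trace each unvisited position around until it returns:
(0) (1 2 4 8 16 32 ... len 12) (3 6 12 24 9 18 ... len 12) (7 14 28 17 34 29 ... len 12) (13 26) (39)
6 cycles in total.

6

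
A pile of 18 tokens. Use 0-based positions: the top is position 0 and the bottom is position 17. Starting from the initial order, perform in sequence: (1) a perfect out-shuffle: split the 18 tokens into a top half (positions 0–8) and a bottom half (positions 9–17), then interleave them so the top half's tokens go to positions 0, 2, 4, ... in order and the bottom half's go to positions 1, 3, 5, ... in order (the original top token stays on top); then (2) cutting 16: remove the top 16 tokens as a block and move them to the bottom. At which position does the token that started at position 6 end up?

Track the token from position 6 forward through each operation:
  after op 1 (out-shuffle): 6 → 12
  after op 2 (cut 16): 12 → 14

14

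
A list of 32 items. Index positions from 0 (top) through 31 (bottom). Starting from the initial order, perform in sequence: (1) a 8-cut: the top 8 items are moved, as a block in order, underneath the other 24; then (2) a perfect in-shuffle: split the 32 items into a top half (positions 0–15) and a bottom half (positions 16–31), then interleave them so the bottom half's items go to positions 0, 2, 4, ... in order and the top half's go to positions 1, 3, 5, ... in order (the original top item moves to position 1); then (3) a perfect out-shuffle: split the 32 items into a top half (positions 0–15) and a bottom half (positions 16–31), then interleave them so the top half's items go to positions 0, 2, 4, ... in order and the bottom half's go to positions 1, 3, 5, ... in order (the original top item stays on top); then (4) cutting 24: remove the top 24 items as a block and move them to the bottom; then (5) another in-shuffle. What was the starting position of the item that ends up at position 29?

9

Undo the operations in reverse order, starting from position 29:
  undo op 5 (in-shuffle, from top half): 29 ← 14
  undo op 4 (cut 24): 14 ← 6
  undo op 3 (out-shuffle, from top half): 6 ← 3
  undo op 2 (in-shuffle, from top half): 3 ← 1
  undo op 1 (cut 8): 1 ← 9
So the item at position 29 came from original position 9.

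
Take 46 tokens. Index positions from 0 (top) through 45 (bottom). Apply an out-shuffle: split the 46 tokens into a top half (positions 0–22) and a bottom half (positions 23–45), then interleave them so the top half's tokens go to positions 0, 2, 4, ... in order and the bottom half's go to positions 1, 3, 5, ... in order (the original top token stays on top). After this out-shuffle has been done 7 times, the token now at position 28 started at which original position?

41

Work backwards from position 28, undoing one out-shuffle at a time:
28 ← 14 ← 7 ← 26 ← 13 ← 29 ← 37 ← 41
So the token now at position 28 started at position 41.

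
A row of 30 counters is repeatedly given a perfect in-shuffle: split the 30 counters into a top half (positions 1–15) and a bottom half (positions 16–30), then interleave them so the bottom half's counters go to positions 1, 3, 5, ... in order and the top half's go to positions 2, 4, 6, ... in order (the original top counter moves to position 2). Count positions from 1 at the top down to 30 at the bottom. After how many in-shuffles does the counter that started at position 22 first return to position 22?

5

Follow position 22 under repeated in-shuffles:
22 → 13 → 26 → 21 → 11 → 22
It first returns after 5 in-shuffles.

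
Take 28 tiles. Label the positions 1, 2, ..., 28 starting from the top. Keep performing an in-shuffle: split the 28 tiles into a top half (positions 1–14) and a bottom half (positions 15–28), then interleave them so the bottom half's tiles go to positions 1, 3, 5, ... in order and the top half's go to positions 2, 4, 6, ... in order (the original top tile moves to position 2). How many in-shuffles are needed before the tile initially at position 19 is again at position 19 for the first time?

Follow position 19 under repeated in-shuffles:
19 → 9 → 18 → 7 → 14 → 28 → 27 → 25 → ... → 19 (length 28)
It first returns after 28 in-shuffles.

28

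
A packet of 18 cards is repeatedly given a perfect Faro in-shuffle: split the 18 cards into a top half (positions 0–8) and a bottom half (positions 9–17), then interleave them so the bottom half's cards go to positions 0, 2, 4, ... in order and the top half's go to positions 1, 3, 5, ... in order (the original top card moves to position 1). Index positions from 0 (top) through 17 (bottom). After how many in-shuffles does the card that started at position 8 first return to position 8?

18

Follow position 8 under repeated in-shuffles:
8 → 17 → 16 → 14 → 10 → 2 → 5 → 11 → 4 → 9 → 0 → 1 → 3 → 7 → 15 → 12 → 6 → 13 → 8
It first returns after 18 in-shuffles.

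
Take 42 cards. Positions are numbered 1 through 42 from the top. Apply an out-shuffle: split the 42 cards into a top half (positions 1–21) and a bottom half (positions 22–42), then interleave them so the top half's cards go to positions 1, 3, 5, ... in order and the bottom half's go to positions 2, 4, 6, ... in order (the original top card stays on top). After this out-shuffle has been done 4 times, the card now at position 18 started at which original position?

Work backwards from position 18, undoing one out-shuffle at a time:
18 ← 30 ← 36 ← 39 ← 20
So the card now at position 18 started at position 20.

20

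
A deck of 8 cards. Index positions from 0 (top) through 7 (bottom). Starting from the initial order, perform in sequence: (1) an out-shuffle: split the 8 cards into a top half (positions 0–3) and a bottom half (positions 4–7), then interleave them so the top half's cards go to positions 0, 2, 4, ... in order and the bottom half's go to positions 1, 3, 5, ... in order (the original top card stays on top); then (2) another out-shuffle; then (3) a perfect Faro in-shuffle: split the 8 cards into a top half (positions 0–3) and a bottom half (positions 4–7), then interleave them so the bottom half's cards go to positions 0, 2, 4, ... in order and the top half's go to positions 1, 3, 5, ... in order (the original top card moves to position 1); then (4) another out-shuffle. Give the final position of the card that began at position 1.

Track the card from position 1 forward through each operation:
  after op 1 (out-shuffle): 1 → 2
  after op 2 (out-shuffle): 2 → 4
  after op 3 (in-shuffle): 4 → 0
  after op 4 (out-shuffle): 0 → 0

0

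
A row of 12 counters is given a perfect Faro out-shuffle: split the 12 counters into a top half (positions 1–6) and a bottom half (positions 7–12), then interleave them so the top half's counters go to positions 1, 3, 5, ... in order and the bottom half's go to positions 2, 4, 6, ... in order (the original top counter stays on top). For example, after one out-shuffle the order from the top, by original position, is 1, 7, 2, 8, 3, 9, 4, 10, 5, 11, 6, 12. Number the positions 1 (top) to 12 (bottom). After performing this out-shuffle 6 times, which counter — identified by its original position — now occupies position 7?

9

Work backwards from position 7, undoing one out-shuffle at a time:
7 ← 4 ← 8 ← 10 ← 11 ← 6 ← 9
So the counter now at position 7 started at position 9.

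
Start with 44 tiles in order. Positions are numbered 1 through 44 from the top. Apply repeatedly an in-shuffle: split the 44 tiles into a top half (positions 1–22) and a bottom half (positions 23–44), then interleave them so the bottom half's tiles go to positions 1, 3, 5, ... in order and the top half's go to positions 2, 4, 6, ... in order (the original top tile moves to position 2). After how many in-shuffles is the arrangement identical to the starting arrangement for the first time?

12

The in-shuffle permutes the 44 positions with cycle lengths [2, 4, 4, 4, 6, 12, 12].
Every tile is home exactly when every cycle has completed a whole number of laps, i.e. after lcm(2, 4, 6, 12) = 12 in-shuffles.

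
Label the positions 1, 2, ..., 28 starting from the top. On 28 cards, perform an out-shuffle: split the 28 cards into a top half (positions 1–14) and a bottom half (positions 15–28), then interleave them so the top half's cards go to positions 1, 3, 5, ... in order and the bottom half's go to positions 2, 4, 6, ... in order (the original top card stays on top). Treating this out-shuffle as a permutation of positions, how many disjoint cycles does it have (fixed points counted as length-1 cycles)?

5

Trace each unvisited position around until it returns:
(1) (2 3 5 9 17 6 ... len 18) (4 7 13 25 22 16) (10 19) (28)
5 cycles in total.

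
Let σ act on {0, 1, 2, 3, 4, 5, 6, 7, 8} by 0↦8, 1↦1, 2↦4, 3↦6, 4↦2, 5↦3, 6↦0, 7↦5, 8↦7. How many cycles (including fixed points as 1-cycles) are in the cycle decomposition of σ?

3

Cycle decomposition: (0 8 7 5 3 6) (1) (2 4).
3 cycles.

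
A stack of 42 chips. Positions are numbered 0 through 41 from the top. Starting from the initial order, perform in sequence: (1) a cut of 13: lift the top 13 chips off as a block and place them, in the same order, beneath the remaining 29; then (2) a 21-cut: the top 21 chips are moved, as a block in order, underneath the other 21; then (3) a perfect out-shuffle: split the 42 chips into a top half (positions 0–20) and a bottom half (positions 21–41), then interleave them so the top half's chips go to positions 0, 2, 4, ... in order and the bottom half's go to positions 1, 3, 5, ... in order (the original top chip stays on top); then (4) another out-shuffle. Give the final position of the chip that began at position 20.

30

Track the chip from position 20 forward through each operation:
  after op 1 (cut 13): 20 → 7
  after op 2 (cut 21): 7 → 28
  after op 3 (out-shuffle): 28 → 15
  after op 4 (out-shuffle): 15 → 30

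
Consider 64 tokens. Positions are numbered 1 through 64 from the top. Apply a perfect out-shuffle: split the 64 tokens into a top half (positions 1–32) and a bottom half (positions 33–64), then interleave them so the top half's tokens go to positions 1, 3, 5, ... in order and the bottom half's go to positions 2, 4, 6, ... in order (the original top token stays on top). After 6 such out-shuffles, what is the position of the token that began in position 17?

17

Track the token's position through each out-shuffle:
17 → 33 → 2 → 3 → 5 → 9 → 17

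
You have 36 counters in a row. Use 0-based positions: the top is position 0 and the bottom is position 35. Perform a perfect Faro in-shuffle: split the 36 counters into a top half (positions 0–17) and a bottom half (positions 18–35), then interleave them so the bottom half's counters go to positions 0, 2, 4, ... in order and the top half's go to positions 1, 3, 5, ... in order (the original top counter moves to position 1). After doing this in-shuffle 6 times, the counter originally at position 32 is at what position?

2

Track the counter's position through each in-shuffle:
32 → 28 → 20 → 4 → 9 → 19 → 2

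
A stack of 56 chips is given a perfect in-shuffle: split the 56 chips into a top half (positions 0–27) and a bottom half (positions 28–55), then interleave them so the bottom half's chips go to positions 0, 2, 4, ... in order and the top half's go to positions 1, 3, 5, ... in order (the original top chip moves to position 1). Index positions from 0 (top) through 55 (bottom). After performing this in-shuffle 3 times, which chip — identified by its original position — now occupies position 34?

Work backwards from position 34, undoing one in-shuffle at a time:
34 ← 45 ← 22 ← 39
So the chip now at position 34 started at position 39.

39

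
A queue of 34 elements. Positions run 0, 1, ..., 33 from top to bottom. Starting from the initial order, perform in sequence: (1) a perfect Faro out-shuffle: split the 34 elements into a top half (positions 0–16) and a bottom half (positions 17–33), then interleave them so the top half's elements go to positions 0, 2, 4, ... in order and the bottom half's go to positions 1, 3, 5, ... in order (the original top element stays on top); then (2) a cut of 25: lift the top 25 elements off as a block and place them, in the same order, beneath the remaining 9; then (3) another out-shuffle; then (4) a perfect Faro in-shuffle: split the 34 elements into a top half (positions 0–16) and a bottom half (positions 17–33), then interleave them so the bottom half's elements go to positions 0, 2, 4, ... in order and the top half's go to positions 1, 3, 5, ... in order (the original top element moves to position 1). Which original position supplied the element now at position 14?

18

Undo the operations in reverse order, starting from position 14:
  undo op 4 (in-shuffle, from bottom half): 14 ← 24
  undo op 3 (out-shuffle, from top half): 24 ← 12
  undo op 2 (cut 25): 12 ← 3
  undo op 1 (out-shuffle, from bottom half): 3 ← 18
So the element at position 14 came from original position 18.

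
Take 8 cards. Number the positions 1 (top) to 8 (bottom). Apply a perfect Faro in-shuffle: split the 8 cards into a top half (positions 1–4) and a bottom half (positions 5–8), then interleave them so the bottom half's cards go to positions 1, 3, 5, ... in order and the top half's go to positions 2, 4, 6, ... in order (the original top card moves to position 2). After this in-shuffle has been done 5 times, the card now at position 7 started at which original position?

5

Work backwards from position 7, undoing one in-shuffle at a time:
7 ← 8 ← 4 ← 2 ← 1 ← 5
So the card now at position 7 started at position 5.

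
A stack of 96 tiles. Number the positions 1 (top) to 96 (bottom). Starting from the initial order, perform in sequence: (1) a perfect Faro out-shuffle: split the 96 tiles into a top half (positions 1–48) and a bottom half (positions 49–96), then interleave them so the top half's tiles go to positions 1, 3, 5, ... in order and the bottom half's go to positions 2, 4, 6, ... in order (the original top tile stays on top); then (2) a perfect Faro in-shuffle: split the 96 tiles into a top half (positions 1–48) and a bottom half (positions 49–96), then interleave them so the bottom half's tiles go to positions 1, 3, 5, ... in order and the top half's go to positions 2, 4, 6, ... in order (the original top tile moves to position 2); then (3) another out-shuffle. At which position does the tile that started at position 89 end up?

38

Track the tile from position 89 forward through each operation:
  after op 1 (out-shuffle): 89 → 82
  after op 2 (in-shuffle): 82 → 67
  after op 3 (out-shuffle): 67 → 38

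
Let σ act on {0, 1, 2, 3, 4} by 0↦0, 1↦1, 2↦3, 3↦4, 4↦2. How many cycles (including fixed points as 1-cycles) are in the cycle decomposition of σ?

Cycle decomposition: (0) (1) (2 3 4).
3 cycles.

3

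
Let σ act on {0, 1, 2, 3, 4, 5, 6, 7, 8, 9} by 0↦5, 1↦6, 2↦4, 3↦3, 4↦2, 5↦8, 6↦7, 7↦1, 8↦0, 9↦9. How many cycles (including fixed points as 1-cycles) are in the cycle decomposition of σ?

5

Cycle decomposition: (0 5 8) (1 6 7) (2 4) (3) (9).
5 cycles.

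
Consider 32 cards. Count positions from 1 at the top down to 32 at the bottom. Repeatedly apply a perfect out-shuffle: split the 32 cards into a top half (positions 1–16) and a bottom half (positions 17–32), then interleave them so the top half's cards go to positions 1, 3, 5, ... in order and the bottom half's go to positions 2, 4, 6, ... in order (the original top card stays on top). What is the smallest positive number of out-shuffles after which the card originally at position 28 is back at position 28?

Follow position 28 under repeated out-shuffles:
28 → 24 → 16 → 31 → 30 → 28
It first returns after 5 out-shuffles.

5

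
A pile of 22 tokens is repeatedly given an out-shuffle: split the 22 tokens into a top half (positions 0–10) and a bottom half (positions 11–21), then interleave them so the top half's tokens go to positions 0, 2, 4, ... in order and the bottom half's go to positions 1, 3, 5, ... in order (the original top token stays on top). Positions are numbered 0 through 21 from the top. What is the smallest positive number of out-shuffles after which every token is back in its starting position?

6

The out-shuffle permutes the 22 positions with cycle lengths [1, 1, 2, 3, 3, 6, 6].
Every token is home exactly when every cycle has completed a whole number of laps, i.e. after lcm(1, 2, 3, 6) = 6 out-shuffles.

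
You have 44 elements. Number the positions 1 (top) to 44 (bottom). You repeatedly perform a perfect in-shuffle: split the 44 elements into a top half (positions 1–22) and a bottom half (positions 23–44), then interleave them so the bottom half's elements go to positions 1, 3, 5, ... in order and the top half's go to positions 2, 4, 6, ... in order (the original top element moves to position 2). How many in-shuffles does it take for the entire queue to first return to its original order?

The in-shuffle permutes the 44 positions with cycle lengths [2, 4, 4, 4, 6, 12, 12].
Every element is home exactly when every cycle has completed a whole number of laps, i.e. after lcm(2, 4, 6, 12) = 12 in-shuffles.

12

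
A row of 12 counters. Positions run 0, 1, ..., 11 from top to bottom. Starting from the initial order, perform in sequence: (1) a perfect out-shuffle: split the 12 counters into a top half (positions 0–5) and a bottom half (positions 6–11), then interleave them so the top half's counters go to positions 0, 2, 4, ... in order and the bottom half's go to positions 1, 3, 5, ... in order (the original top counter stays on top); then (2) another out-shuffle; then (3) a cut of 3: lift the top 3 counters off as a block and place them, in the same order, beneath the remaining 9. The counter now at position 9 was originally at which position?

Undo the operations in reverse order, starting from position 9:
  undo op 3 (cut 3): 9 ← 0
  undo op 2 (out-shuffle, from top half): 0 ← 0
  undo op 1 (out-shuffle, from top half): 0 ← 0
So the counter at position 9 came from original position 0.

0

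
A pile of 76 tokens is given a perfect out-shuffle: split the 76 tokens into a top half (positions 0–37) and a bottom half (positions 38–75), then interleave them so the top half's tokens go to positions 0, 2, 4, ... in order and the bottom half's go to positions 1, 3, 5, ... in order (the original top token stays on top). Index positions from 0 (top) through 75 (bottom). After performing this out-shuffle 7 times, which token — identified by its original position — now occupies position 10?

Work backwards from position 10, undoing one out-shuffle at a time:
10 ← 5 ← 40 ← 20 ← 10 ← 5 ← 40 ← 20
So the token now at position 10 started at position 20.

20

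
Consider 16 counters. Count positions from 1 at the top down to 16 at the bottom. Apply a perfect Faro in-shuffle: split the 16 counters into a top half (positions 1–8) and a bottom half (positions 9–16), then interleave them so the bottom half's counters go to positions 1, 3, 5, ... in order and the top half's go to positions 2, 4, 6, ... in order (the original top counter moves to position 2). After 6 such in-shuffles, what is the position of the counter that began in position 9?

15

Track the counter's position through each in-shuffle:
9 → 1 → 2 → 4 → 8 → 16 → 15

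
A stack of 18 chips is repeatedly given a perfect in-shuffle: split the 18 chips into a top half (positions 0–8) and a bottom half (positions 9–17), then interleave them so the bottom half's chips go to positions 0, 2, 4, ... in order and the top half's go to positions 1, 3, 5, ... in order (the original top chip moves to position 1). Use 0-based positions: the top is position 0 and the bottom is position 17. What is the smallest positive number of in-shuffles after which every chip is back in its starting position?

18

The in-shuffle permutes the 18 positions with cycle lengths [18].
Every chip is home exactly when every cycle has completed a whole number of laps, i.e. after lcm(18) = 18 in-shuffles.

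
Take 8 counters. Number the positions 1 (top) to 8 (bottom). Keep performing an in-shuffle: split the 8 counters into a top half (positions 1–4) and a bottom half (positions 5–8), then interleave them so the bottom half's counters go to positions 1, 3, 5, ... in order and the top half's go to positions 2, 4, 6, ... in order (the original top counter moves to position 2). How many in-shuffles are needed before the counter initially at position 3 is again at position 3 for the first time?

Follow position 3 under repeated in-shuffles:
3 → 6 → 3
It first returns after 2 in-shuffles.

2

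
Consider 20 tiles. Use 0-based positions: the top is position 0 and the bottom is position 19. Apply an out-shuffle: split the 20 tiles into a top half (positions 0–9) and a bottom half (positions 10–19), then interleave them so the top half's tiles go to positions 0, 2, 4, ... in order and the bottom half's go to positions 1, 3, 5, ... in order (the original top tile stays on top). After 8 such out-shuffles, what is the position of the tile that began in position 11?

Track the tile's position through each out-shuffle:
11 → 3 → 6 → 12 → 5 → 10 → 1 → 2 → 4

4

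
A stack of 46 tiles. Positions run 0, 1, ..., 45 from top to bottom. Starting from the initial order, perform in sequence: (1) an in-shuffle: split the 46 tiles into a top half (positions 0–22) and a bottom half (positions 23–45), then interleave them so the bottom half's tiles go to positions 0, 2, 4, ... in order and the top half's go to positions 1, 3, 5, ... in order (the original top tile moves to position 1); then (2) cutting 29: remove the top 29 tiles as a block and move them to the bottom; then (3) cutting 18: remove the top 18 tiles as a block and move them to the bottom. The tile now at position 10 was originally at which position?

5

Undo the operations in reverse order, starting from position 10:
  undo op 3 (cut 18): 10 ← 28
  undo op 2 (cut 29): 28 ← 11
  undo op 1 (in-shuffle, from top half): 11 ← 5
So the tile at position 10 came from original position 5.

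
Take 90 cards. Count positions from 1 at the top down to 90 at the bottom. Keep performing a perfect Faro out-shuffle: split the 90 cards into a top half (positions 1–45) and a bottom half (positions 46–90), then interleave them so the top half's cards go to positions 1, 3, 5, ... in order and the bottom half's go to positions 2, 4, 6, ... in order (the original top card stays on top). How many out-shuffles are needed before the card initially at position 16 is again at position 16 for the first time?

11

Follow position 16 under repeated out-shuffles:
16 → 31 → 61 → 32 → 63 → 36 → 71 → 52 → 14 → 27 → 53 → 16
It first returns after 11 out-shuffles.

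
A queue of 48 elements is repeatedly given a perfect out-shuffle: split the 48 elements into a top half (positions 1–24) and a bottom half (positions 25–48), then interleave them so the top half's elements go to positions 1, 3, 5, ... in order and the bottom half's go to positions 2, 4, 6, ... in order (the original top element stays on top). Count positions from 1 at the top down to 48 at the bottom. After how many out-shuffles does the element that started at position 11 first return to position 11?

23

Follow position 11 under repeated out-shuffles:
11 → 21 → 41 → 34 → 20 → 39 → 30 → 12 → ... → 11 (length 23)
It first returns after 23 out-shuffles.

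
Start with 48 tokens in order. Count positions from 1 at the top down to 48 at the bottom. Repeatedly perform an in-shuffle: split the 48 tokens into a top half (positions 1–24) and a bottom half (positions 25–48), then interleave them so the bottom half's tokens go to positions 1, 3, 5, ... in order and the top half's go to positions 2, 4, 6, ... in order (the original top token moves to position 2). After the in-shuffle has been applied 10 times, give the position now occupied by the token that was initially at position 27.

Track the token's position through each in-shuffle:
27 → 5 → 10 → 20 → 40 → 31 → 13 → 26 → 3 → 6 → 12

12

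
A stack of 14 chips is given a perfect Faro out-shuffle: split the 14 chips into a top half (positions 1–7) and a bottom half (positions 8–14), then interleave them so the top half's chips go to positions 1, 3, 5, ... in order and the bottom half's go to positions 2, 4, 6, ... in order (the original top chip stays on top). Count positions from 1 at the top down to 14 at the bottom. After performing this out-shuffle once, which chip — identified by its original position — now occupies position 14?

14

Work backwards from position 14, undoing one out-shuffle at a time:
14 ← 14
So the chip now at position 14 started at position 14.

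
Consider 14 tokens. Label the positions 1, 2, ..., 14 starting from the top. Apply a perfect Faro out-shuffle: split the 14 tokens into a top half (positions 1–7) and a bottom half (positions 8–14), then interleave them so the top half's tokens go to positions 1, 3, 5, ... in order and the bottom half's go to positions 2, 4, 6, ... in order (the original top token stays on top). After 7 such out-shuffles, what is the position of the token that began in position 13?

Track the token's position through each out-shuffle:
13 → 12 → 10 → 6 → 11 → 8 → 2 → 3

3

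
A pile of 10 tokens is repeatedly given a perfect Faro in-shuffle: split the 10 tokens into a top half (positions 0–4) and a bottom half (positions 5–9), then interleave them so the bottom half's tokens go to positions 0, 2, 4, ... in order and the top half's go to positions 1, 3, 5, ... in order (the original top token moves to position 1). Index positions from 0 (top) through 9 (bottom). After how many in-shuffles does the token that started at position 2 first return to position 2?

Follow position 2 under repeated in-shuffles:
2 → 5 → 0 → 1 → 3 → 7 → 4 → 9 → 8 → 6 → 2
It first returns after 10 in-shuffles.

10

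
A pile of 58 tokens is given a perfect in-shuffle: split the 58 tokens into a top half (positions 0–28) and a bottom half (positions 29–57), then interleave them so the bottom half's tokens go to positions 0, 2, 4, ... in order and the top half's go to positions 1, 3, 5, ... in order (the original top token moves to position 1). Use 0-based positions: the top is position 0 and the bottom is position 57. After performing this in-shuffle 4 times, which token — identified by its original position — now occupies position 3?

14

Work backwards from position 3, undoing one in-shuffle at a time:
3 ← 1 ← 0 ← 29 ← 14
So the token now at position 3 started at position 14.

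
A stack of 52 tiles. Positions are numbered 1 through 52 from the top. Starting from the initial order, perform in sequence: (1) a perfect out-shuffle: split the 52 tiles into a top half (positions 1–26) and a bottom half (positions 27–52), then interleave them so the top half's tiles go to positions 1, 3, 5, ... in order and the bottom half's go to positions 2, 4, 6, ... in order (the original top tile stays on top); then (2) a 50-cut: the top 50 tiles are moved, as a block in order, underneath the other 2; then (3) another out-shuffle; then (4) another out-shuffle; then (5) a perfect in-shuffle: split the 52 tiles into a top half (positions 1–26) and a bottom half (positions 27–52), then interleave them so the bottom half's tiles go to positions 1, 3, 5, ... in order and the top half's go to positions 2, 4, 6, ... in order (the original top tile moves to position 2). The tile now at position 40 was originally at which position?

Undo the operations in reverse order, starting from position 40:
  undo op 5 (in-shuffle, from top half): 40 ← 20
  undo op 4 (out-shuffle, from bottom half): 20 ← 36
  undo op 3 (out-shuffle, from bottom half): 36 ← 44
  undo op 2 (cut 50): 44 ← 42
  undo op 1 (out-shuffle, from bottom half): 42 ← 47
So the tile at position 40 came from original position 47.

47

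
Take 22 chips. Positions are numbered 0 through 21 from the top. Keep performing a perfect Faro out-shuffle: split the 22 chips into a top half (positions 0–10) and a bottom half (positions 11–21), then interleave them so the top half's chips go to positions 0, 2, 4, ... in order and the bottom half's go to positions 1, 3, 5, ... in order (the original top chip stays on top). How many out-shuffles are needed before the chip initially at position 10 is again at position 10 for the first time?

6

Follow position 10 under repeated out-shuffles:
10 → 20 → 19 → 17 → 13 → 5 → 10
It first returns after 6 out-shuffles.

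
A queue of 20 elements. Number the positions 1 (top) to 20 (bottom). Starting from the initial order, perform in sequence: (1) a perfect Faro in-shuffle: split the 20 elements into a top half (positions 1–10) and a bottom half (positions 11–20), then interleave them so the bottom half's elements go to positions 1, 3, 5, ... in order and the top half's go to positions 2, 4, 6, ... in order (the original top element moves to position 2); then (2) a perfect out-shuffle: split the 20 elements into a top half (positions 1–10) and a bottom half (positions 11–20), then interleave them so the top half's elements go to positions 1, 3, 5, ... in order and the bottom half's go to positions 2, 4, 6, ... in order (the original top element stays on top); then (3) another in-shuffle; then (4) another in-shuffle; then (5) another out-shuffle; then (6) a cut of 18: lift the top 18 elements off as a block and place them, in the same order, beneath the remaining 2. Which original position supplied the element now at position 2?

12

Undo the operations in reverse order, starting from position 2:
  undo op 6 (cut 18): 2 ← 20
  undo op 5 (out-shuffle, from bottom half): 20 ← 20
  undo op 4 (in-shuffle, from top half): 20 ← 10
  undo op 3 (in-shuffle, from top half): 10 ← 5
  undo op 2 (out-shuffle, from top half): 5 ← 3
  undo op 1 (in-shuffle, from bottom half): 3 ← 12
So the element at position 2 came from original position 12.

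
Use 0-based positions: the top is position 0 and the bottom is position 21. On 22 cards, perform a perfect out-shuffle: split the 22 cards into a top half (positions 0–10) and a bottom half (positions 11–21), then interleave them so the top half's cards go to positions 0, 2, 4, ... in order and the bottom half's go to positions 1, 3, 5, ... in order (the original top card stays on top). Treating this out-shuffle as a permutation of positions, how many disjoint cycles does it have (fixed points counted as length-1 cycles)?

Trace each unvisited position around until it returns:
(0) (1 2 4 8 16 11) (3 6 12) (5 10 20 19 17 13) (7 14) (9 18 15) (21)
7 cycles in total.

7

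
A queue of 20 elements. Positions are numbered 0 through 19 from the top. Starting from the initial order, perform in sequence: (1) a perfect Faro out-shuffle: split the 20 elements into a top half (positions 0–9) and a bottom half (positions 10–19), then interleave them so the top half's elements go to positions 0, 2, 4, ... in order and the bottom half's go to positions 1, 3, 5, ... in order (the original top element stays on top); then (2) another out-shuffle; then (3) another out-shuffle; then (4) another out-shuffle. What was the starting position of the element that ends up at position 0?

Undo the operations in reverse order, starting from position 0:
  undo op 4 (out-shuffle, from top half): 0 ← 0
  undo op 3 (out-shuffle, from top half): 0 ← 0
  undo op 2 (out-shuffle, from top half): 0 ← 0
  undo op 1 (out-shuffle, from top half): 0 ← 0
So the element at position 0 came from original position 0.

0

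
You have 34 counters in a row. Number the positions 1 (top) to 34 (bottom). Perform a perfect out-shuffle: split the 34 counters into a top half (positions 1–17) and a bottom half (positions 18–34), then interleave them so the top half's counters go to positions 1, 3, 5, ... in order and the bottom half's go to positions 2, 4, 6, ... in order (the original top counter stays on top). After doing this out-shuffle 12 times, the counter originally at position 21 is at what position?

15

Track the counter's position through each out-shuffle:
21 → 8 → 15 → 29 → 24 → 14 → 27 → 20 → 6 → 11 → 21 → 8 → 15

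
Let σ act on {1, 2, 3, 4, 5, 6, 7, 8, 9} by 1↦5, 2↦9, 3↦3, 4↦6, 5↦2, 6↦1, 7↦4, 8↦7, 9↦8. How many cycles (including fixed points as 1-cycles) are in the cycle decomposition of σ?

2

Cycle decomposition: (1 5 2 9 8 7 4 6) (3).
2 cycles.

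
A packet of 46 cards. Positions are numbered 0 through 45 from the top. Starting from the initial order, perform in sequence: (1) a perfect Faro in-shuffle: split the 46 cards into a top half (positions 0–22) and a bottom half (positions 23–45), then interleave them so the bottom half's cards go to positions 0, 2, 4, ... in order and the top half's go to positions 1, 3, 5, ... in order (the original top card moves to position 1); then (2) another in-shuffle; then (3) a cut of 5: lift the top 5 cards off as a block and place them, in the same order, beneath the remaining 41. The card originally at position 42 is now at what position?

Track the card from position 42 forward through each operation:
  after op 1 (in-shuffle): 42 → 38
  after op 2 (in-shuffle): 38 → 30
  after op 3 (cut 5): 30 → 25

25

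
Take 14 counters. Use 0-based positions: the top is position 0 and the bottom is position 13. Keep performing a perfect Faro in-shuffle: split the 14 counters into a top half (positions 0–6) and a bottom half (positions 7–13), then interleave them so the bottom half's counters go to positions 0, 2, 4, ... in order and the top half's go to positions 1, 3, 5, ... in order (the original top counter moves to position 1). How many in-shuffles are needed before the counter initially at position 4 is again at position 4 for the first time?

Follow position 4 under repeated in-shuffles:
4 → 9 → 4
It first returns after 2 in-shuffles.

2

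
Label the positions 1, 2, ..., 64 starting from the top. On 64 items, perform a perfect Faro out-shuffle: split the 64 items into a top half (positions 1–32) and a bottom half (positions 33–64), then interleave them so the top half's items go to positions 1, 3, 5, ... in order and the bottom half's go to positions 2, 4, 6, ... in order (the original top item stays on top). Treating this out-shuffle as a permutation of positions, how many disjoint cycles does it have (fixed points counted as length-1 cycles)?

14

Trace each unvisited position around until it returns:
(1) (2 3 5 9 17 33) (4 7 13 25 49 34) (6 11 21 41 18 35) (8 15 29 57 50 36) (10 19 37) (12 23 45 26 51 38) (14 27 53 42 20 39) ... plus 6 more
14 cycles in total.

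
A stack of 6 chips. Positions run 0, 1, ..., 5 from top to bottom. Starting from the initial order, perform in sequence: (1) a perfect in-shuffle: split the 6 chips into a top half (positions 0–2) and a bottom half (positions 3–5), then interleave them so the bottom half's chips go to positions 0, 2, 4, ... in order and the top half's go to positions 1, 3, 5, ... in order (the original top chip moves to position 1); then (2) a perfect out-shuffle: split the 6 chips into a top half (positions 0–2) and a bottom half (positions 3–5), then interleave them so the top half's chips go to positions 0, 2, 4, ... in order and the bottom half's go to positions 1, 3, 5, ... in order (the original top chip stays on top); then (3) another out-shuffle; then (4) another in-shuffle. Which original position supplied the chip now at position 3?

Undo the operations in reverse order, starting from position 3:
  undo op 4 (in-shuffle, from top half): 3 ← 1
  undo op 3 (out-shuffle, from bottom half): 1 ← 3
  undo op 2 (out-shuffle, from bottom half): 3 ← 4
  undo op 1 (in-shuffle, from bottom half): 4 ← 5
So the chip at position 3 came from original position 5.

5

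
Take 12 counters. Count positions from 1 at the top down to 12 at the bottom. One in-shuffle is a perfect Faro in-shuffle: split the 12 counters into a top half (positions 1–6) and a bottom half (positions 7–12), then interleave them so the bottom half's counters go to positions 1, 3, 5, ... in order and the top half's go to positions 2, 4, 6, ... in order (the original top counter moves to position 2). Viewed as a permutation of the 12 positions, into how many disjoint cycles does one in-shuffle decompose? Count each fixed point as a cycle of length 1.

1

Trace each unvisited position around until it returns:
(1 2 4 8 3 6 ... len 12)
1 cycle in total.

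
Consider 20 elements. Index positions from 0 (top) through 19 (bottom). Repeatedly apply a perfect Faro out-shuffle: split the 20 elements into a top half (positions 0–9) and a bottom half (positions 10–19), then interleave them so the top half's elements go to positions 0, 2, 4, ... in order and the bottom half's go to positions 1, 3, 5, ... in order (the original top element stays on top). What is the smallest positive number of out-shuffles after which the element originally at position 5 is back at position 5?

Follow position 5 under repeated out-shuffles:
5 → 10 → 1 → 2 → 4 → 8 → 16 → 13 → 7 → 14 → 9 → 18 → 17 → 15 → 11 → 3 → 6 → 12 → 5
It first returns after 18 out-shuffles.

18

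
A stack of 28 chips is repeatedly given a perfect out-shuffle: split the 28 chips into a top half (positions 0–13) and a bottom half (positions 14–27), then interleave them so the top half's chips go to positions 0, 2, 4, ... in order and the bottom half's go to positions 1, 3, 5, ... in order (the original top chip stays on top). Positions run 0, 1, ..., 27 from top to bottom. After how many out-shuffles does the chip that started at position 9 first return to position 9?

Follow position 9 under repeated out-shuffles:
9 → 18 → 9
It first returns after 2 out-shuffles.

2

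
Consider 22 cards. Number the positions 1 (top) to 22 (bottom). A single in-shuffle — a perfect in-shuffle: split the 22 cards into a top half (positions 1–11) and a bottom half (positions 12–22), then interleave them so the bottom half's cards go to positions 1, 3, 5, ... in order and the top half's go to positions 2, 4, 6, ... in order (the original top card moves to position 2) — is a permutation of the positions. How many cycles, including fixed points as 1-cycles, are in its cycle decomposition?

Trace each unvisited position around until it returns:
(1 2 4 8 16 9 ... len 11) (5 10 20 17 11 22 ... len 11)
2 cycles in total.

2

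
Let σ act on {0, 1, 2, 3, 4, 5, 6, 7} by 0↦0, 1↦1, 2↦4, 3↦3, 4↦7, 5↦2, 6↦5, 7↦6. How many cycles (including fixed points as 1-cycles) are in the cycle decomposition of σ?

Cycle decomposition: (0) (1) (2 4 7 6 5) (3).
4 cycles.

4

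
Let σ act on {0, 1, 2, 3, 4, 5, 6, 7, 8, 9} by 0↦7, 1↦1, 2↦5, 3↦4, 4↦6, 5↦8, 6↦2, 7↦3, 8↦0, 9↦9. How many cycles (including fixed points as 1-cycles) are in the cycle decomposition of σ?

3

Cycle decomposition: (0 7 3 4 6 2 5 8) (1) (9).
3 cycles.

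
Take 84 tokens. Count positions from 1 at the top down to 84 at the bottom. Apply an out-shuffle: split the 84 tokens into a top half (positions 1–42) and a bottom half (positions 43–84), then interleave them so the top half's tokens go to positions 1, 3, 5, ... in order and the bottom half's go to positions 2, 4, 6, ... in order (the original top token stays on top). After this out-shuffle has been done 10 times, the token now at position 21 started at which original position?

Work backwards from position 21, undoing one out-shuffle at a time:
21 ← 11 ← 6 ← 45 ← 23 ← 12 ← 48 ← 66 ← 75 ← 38 ← 61
So the token now at position 21 started at position 61.

61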